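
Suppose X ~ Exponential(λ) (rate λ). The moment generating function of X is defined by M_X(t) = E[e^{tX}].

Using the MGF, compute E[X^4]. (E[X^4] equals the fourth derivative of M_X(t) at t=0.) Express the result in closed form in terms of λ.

M_X(t) = λ/(λ - t)
M′(t) = λ/(λ^2 - 2*λ*t + t^2)
M′′(t) = -2*λ/(-λ^3 + 3*λ^2*t - 3*λ*t^2 + t^3)
M′′′(t) = 6*λ/(λ^4 - 4*λ^3*t + 6*λ^2*t^2 - 4*λ*t^3 + t^4)
M′′′′(t) = -24*λ/(-λ^5 + 5*λ^4*t - 10*λ^3*t^2 + 10*λ^2*t^3 - 5*λ*t^4 + t^5)

E[X^4] = M′′′′(0) = 24/λ^4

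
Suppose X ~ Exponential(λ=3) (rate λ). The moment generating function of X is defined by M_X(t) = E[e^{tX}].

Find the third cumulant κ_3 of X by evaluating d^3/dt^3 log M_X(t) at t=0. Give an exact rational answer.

M_X(t) = 3/(3 - t)
K_X(t) = log M_X(t) = -log(3 - t) + log(3)
dK/dt = -1/(t - 3)
d^2K/dt^2 = 1/(t^2 - 6*t + 9)
d^3K/dt^3 = -2/(t^3 - 9*t^2 + 27*t - 27)

κ_3 = d^3K/dt^3 |_{t=0} = 2/27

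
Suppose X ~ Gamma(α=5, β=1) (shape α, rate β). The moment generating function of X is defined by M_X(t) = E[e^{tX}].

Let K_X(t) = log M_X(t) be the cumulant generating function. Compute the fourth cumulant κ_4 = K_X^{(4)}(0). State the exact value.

M_X(t) = (1 - t)^(-5)
K_X(t) = log M_X(t) = -5*log(1 - t)
D^4[K](t) = 30/(t^4 - 4*t^3 + 6*t^2 - 4*t + 1)

κ_4 = D^4[K](0) = 30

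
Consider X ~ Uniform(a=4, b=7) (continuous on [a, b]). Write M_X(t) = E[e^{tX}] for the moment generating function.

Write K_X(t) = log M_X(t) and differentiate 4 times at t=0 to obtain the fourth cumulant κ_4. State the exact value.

κ_4 = K^(4)(0) = -27/40

M_X(t) = (e^(7*t) - e^(4*t))/(3*t)
K_X(t) = log M_X(t) = -log(t) + log(e^(7*t) - e^(4*t)) - log(3)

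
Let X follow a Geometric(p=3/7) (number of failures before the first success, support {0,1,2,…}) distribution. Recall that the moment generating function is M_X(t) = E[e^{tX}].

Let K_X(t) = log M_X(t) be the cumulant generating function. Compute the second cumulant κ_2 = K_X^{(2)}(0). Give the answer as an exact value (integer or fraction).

M_X(t) = 3/(7*(1 - 4*e^(t)/7))
K_X(t) = log M_X(t) = -log(1 - 4*e^(t)/7) - log(7) + log(3)
D^2[K](t) = 28*e^(t)/(16*e^(2*t) - 56*e^(t) + 49)

κ_2 = D^2[K](0) = 28/9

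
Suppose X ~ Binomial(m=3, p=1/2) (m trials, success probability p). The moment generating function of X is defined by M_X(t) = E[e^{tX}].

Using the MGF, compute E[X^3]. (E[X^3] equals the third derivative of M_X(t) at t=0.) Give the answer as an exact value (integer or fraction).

M_X(t) = (e^(t)/2 + 1/2)^3
M^(3)(t) = 27*e^(3*t)/8 + 3*e^(2*t) + 3*e^(t)/8

E[X^3] = M^(3)(0) = 27/4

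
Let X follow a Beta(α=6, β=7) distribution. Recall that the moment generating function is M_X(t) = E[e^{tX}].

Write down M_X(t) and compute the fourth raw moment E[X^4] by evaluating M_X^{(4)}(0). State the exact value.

E[X^4] = D^4[M](0) = 9/130

M_X(t) = ₁F₁(6; 13; t)
D^4[M](t) = 9*₁F₁(10; 17; t)/130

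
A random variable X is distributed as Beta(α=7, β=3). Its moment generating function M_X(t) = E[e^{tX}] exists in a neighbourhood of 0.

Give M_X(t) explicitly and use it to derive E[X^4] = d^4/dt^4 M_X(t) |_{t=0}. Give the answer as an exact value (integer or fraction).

M_X(t) = ₁F₁(7; 10; t)
dM/dt = 7*₁F₁(8; 11; t)/10
d^2M/dt^2 = 28*₁F₁(9; 12; t)/55
d^3M/dt^3 = 21*₁F₁(10; 13; t)/55
d^4M/dt^4 = 42*₁F₁(11; 14; t)/143

E[X^4] = d^4M/dt^4 |_{t=0} = 42/143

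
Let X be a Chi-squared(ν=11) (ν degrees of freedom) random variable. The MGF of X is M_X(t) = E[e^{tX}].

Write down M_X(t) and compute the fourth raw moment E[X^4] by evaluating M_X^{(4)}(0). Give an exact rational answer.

M_X(t) = (1 - 2*t)^(-11/2)

E[X^4] = M^(4)(0) = 36465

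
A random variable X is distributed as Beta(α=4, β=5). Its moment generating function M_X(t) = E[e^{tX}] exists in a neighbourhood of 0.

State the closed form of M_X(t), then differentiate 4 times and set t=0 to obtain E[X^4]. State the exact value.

M_X(t) = ₁F₁(4; 9; t)
M′(t) = 4*₁F₁(5; 10; t)/9
M′′(t) = 2*₁F₁(6; 11; t)/9
M′′′(t) = 4*₁F₁(7; 12; t)/33
M′′′′(t) = 7*₁F₁(8; 13; t)/99

E[X^4] = M′′′′(0) = 7/99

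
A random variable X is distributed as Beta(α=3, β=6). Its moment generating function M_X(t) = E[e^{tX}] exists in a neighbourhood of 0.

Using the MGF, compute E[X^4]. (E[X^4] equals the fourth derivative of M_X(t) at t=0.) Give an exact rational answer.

E[X^4] = D^4[M](0) = 1/33

M_X(t) = ₁F₁(3; 9; t)
D^4[M](t) = ₁F₁(7; 13; t)/33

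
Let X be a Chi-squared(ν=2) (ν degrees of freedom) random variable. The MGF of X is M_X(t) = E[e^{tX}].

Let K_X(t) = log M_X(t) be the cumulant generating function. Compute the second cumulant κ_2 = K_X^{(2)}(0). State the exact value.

κ_2 = d^2K/dt^2 |_{t=0} = 4

M_X(t) = 1/(1 - 2*t)
K_X(t) = log M_X(t) = -log(1 - 2*t)
dK/dt = -2/(2*t - 1)
d^2K/dt^2 = 4/(4*t^2 - 4*t + 1)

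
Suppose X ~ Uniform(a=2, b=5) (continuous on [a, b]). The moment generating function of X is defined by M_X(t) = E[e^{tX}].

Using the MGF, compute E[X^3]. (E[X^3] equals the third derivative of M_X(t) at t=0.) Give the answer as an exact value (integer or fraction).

E[X^3] = d^3M/dt^3 |_{t=0} = 203/4

M_X(t) = (e^(5*t) - e^(2*t))/(3*t)
dM/dt = (5*t*e^(5*t) - 2*t*e^(2*t) - e^(5*t) + e^(2*t))/(3*t^2)
d^2M/dt^2 = (25*t^2*e^(5*t) - 4*t^2*e^(2*t) - 10*t*e^(5*t) + 4*t*e^(2*t) + 2*e^(5*t) - 2*e^(2*t))/(3*t^3)
d^3M/dt^3 = (125*t^3*e^(5*t) - 8*t^3*e^(2*t) - 75*t^2*e^(5*t) + 12*t^2*e^(2*t) + 30*t*e^(5*t) - 12*t*e^(2*t) - 6*e^(5*t) + 6*e^(2*t))/(3*t^4)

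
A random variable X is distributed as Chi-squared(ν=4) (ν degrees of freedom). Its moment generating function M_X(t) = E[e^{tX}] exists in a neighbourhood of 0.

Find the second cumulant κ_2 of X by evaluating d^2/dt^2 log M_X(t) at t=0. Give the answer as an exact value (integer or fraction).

M_X(t) = (1 - 2*t)^(-2)
K_X(t) = log M_X(t) = -2*log(1 - 2*t)
K^(2)(t) = 8/(4*t^2 - 4*t + 1)

κ_2 = K^(2)(0) = 8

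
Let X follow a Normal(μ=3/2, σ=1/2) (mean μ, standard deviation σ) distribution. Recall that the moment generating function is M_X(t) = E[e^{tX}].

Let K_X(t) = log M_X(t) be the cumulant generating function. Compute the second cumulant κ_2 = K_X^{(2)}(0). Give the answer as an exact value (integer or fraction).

κ_2 = K′′(0) = 1/4

M_X(t) = e^(t^2/8 + 3*t/2)
K_X(t) = log M_X(t) = t^2/8 + 3*t/2
K′(t) = t/4 + 3/2
K′′(t) = 1/4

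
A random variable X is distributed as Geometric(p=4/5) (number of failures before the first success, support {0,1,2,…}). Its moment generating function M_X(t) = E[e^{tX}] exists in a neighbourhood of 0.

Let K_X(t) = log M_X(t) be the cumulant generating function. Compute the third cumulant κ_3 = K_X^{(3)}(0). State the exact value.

κ_3 = K^(3)(0) = 15/32

M_X(t) = 4/(5*(1 - e^(t)/5))
K_X(t) = log M_X(t) = -log(1 - e^(t)/5) - log(5) + 2*log(2)
K^(3)(t) = (-5*e^(2*t) - 25*e^(t))/(e^(3*t) - 15*e^(2*t) + 75*e^(t) - 125)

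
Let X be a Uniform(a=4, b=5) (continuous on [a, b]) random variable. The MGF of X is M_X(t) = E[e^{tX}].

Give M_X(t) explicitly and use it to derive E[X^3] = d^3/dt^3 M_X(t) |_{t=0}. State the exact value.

E[X^3] = d^3M/dt^3 |_{t=0} = 369/4

M_X(t) = (e^(5*t) - e^(4*t))/t
dM/dt = (5*t*e^(5*t) - 4*t*e^(4*t) - e^(5*t) + e^(4*t))/t^2
d^2M/dt^2 = (25*t^2*e^(5*t) - 16*t^2*e^(4*t) - 10*t*e^(5*t) + 8*t*e^(4*t) + 2*e^(5*t) - 2*e^(4*t))/t^3
d^3M/dt^3 = (125*t^3*e^(5*t) - 64*t^3*e^(4*t) - 75*t^2*e^(5*t) + 48*t^2*e^(4*t) + 30*t*e^(5*t) - 24*t*e^(4*t) - 6*e^(5*t) + 6*e^(4*t))/t^4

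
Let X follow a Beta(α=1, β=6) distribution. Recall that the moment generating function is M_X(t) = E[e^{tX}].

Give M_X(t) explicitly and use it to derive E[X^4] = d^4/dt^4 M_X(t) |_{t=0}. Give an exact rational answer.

E[X^4] = D^4[M](0) = 1/210

M_X(t) = ₁F₁(1; 7; t)
D^4[M](t) = ₁F₁(5; 11; t)/210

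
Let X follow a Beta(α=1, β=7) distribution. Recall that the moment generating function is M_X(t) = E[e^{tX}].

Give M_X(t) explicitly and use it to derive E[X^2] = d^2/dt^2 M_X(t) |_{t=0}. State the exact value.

E[X^2] = D^2[M](0) = 1/36

M_X(t) = ₁F₁(1; 8; t)
D^2[M](t) = ₁F₁(3; 10; t)/36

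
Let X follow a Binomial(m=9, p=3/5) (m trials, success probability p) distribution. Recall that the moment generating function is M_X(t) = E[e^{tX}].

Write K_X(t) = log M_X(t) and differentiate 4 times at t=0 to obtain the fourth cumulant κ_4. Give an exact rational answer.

M_X(t) = (3*e^(t)/5 + 2/5)^9
K_X(t) = log M_X(t) = 9*log(3*e^(t)/5 + 2/5)
D^4[K](t) = (486*e^(3*t) - 1296*e^(2*t) + 216*e^(t))/(81*e^(4*t) + 216*e^(3*t) + 216*e^(2*t) + 96*e^(t) + 16)

κ_4 = D^4[K](0) = -594/625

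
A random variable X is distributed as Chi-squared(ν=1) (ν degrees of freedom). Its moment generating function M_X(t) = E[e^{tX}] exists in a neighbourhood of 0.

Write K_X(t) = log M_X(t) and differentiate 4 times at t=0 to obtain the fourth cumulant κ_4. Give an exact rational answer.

κ_4 = D^4[K](0) = 48

M_X(t) = 1/√(1 - 2*t)
K_X(t) = log M_X(t) = -log(1 - 2*t)/2
D^4[K](t) = 48/(16*t^4 - 32*t^3 + 24*t^2 - 8*t + 1)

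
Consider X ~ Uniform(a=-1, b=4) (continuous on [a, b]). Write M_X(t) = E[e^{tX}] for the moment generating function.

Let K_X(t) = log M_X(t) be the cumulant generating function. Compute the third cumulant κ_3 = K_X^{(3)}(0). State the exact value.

M_X(t) = (e^(4*t) - e^(-t))/(5*t)
K_X(t) = log M_X(t) = -log(t) + log(e^(4*t) - e^(-t)) - log(5)
K′(t) = (4*t*e^(5*t) + t - e^(5*t) + 1)/(t*e^(5*t) - t)
K′′(t) = (-25*t^2*e^(5*t) + e^(10*t) - 2*e^(5*t) + 1)/(t^2*e^(10*t) - 2*t^2*e^(5*t) + t^2)
K′′′(t) = (125*t^3*e^(10*t) + 125*t^3*e^(5*t) - 2*e^(15*t) + 6*e^(10*t) - 6*e^(5*t) + 2)/(t^3*e^(15*t) - 3*t^3*e^(10*t) + 3*t^3*e^(5*t) - t^3)

κ_3 = K′′′(0) = 0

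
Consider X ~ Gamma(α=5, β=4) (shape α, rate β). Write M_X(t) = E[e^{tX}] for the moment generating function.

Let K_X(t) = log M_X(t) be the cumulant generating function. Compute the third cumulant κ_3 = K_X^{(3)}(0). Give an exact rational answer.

M_X(t) = 1024/(4 - t)^5
K_X(t) = log M_X(t) = -5*log(4 - t) + 10*log(2)
K′(t) = -5/(t - 4)
K′′(t) = 5/(t^2 - 8*t + 16)
K′′′(t) = -10/(t^3 - 12*t^2 + 48*t - 64)

κ_3 = K′′′(0) = 5/32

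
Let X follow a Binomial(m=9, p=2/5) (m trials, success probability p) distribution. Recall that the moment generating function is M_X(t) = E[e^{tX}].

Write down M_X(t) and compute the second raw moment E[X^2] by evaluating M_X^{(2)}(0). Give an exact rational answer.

M_X(t) = (2*e^(t)/5 + 3/5)^9

E[X^2] = M^(2)(0) = 378/25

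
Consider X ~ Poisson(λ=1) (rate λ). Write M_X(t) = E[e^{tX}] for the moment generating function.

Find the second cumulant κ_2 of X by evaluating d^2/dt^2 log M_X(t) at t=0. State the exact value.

κ_2 = d^2K/dt^2 |_{t=0} = 1

M_X(t) = e^(e^(t) - 1)
K_X(t) = log M_X(t) = e^(t) - 1
dK/dt = e^(t)
d^2K/dt^2 = e^(t)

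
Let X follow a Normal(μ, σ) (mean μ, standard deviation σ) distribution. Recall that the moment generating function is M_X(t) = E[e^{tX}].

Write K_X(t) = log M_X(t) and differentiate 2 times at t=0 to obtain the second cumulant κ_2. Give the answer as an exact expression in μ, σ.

M_X(t) = e^(μ*t + σ^2*t^2/2)
K_X(t) = log M_X(t) = μ*t + σ^2*t^2/2
D^2[K](t) = σ^2

κ_2 = D^2[K](0) = σ^2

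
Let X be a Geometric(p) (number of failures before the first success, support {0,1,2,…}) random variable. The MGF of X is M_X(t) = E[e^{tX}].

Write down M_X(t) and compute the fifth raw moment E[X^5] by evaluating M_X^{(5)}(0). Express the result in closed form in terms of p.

M_X(t) = p/(-(1 - p)*e^(t) + 1)

E[X^5] = D^5[M](0) = -1 + 31/p - 180/p^2 + 390/p^3 - 360/p^4 + 120/p^5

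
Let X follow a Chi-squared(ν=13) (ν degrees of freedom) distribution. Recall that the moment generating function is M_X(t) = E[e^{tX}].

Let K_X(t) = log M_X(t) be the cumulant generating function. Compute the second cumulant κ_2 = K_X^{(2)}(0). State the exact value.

κ_2 = K′′(0) = 26

M_X(t) = (1 - 2*t)^(-13/2)
K_X(t) = log M_X(t) = -13*log(1 - 2*t)/2
K′(t) = -13/(2*t - 1)
K′′(t) = 26/(4*t^2 - 4*t + 1)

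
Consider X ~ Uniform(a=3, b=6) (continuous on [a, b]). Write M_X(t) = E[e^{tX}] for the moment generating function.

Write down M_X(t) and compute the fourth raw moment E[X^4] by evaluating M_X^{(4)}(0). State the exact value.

M_X(t) = (e^(6*t) - e^(3*t))/(3*t)

E[X^4] = M^(4)(0) = 2511/5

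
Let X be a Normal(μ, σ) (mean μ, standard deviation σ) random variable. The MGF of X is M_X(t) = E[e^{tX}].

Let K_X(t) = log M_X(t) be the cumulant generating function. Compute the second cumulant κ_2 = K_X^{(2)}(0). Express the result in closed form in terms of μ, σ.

M_X(t) = e^(μ*t + σ^2*t^2/2)
K_X(t) = log M_X(t) = μ*t + σ^2*t^2/2
D^2[K](t) = σ^2

κ_2 = D^2[K](0) = σ^2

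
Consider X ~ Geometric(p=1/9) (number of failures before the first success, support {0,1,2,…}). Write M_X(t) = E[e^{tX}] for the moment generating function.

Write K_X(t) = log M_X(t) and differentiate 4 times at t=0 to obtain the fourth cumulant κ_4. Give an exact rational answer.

M_X(t) = 1/(9*(1 - 8*e^(t)/9))
K_X(t) = log M_X(t) = -log(1 - 8*e^(t)/9) - 2*log(3)
K^(4)(t) = (4608*e^(3*t) + 20736*e^(2*t) + 5832*e^(t))/(4096*e^(4*t) - 18432*e^(3*t) + 31104*e^(2*t) - 23328*e^(t) + 6561)

κ_4 = K^(4)(0) = 31176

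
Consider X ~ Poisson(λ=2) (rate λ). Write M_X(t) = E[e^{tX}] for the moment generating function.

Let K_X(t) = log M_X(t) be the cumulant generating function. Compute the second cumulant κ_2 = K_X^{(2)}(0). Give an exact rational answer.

κ_2 = K′′(0) = 2

M_X(t) = e^(2*e^(t) - 2)
K_X(t) = log M_X(t) = 2*e^(t) - 2
K′(t) = 2*e^(t)
K′′(t) = 2*e^(t)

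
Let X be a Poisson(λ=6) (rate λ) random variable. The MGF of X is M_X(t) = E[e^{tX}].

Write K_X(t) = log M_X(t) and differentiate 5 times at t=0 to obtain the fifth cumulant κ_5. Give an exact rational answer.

κ_5 = K^(5)(0) = 6

M_X(t) = e^(6*e^(t) - 6)
K_X(t) = log M_X(t) = 6*e^(t) - 6
K^(5)(t) = 6*e^(t)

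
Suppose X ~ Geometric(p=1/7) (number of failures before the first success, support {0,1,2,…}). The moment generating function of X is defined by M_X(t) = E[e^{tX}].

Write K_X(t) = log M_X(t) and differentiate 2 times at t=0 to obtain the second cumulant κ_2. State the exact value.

M_X(t) = 1/(7*(1 - 6*e^(t)/7))
K_X(t) = log M_X(t) = -log(1 - 6*e^(t)/7) - log(7)
K^(2)(t) = 42*e^(t)/(36*e^(2*t) - 84*e^(t) + 49)

κ_2 = K^(2)(0) = 42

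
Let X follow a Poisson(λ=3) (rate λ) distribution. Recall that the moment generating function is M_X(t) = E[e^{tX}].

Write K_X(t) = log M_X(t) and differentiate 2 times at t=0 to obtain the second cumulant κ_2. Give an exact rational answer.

κ_2 = K^(2)(0) = 3

M_X(t) = e^(3*e^(t) - 3)
K_X(t) = log M_X(t) = 3*e^(t) - 3
K^(2)(t) = 3*e^(t)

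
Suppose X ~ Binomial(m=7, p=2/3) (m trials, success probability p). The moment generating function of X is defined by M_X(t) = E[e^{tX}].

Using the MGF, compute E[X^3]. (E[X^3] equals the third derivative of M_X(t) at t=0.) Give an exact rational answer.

M_X(t) = (2*e^(t)/3 + 1/3)^7
M′(t) = 896*e^(7*t)/2187 + 896*e^(6*t)/729 + 1120*e^(5*t)/729 + 2240*e^(4*t)/2187 + 280*e^(3*t)/729 + 56*e^(2*t)/729 + 14*e^(t)/2187
M′′(t) = 6272*e^(7*t)/2187 + 1792*e^(6*t)/243 + 5600*e^(5*t)/729 + 8960*e^(4*t)/2187 + 280*e^(3*t)/243 + 112*e^(2*t)/729 + 14*e^(t)/2187
M′′′(t) = 43904*e^(7*t)/2187 + 3584*e^(6*t)/81 + 28000*e^(5*t)/729 + 35840*e^(4*t)/2187 + 280*e^(3*t)/81 + 224*e^(2*t)/729 + 14*e^(t)/2187

E[X^3] = M′′′(0) = 1106/9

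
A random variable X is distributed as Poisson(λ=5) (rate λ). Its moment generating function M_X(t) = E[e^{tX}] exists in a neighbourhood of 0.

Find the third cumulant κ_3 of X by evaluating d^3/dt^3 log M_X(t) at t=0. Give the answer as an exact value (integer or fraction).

κ_3 = D^3[K](0) = 5

M_X(t) = e^(5*e^(t) - 5)
K_X(t) = log M_X(t) = 5*e^(t) - 5
D^3[K](t) = 5*e^(t)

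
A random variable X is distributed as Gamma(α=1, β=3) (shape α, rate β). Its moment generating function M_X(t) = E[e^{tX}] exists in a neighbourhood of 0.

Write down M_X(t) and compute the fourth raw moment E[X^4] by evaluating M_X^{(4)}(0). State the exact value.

M_X(t) = 3/(3 - t)
M^(4)(t) = -72/(t^5 - 15*t^4 + 90*t^3 - 270*t^2 + 405*t - 243)

E[X^4] = M^(4)(0) = 8/27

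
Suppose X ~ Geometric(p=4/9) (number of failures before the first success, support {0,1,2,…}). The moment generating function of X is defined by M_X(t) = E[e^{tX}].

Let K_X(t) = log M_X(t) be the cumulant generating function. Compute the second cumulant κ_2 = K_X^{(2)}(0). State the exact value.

M_X(t) = 4/(9*(1 - 5*e^(t)/9))
K_X(t) = log M_X(t) = -log(1 - 5*e^(t)/9) - 2*log(3) + 2*log(2)
dK/dt = -5*e^(t)/(5*e^(t) - 9)
d^2K/dt^2 = 45*e^(t)/(25*e^(2*t) - 90*e^(t) + 81)

κ_2 = d^2K/dt^2 |_{t=0} = 45/16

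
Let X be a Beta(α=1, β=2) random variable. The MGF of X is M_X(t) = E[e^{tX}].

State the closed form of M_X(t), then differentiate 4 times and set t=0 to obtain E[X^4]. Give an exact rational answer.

M_X(t) = ₁F₁(1; 3; t)
M^(4)(t) = ₁F₁(5; 7; t)/15

E[X^4] = M^(4)(0) = 1/15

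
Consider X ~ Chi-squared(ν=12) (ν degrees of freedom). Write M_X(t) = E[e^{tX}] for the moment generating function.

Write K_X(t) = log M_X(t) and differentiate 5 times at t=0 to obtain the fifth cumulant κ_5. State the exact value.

κ_5 = K^(5)(0) = 4608

M_X(t) = (1 - 2*t)^(-6)
K_X(t) = log M_X(t) = -6*log(1 - 2*t)
K^(5)(t) = -4608/(32*t^5 - 80*t^4 + 80*t^3 - 40*t^2 + 10*t - 1)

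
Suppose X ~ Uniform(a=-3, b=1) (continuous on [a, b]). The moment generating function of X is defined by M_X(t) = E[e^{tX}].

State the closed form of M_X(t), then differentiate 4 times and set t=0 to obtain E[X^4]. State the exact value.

M_X(t) = (e^(t) - e^(-3*t))/(4*t)
dM/dt = (t*e^(4*t) + 3*t - e^(4*t) + 1)*e^(-3*t)/(4*t^2)
d^2M/dt^2 = (t^2*e^(4*t) - 9*t^2 - 2*t*e^(4*t) - 6*t + 2*e^(4*t) - 2)*e^(-3*t)/(4*t^3)
d^3M/dt^3 = (t^3*e^(4*t) + 27*t^3 - 3*t^2*e^(4*t) + 27*t^2 + 6*t*e^(4*t) + 18*t - 6*e^(4*t) + 6)*e^(-3*t)/(4*t^4)
d^4M/dt^4 = (t^4*e^(4*t) - 81*t^4 - 4*t^3*e^(4*t) - 108*t^3 + 12*t^2*e^(4*t) - 108*t^2 - 24*t*e^(4*t) - 72*t + 24*e^(4*t) - 24)*e^(-3*t)/(4*t^5)

E[X^4] = d^4M/dt^4 |_{t=0} = 61/5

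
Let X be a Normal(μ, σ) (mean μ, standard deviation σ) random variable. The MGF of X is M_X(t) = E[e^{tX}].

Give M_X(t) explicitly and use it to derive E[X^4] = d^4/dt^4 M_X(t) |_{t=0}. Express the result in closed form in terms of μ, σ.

M_X(t) = e^(μ*t + σ^2*t^2/2)
M′(t) = μ*e^(μ*t)*e^(σ^2*t^2/2) + σ^2*t*e^(μ*t)*e^(σ^2*t^2/2)
M′′(t) = μ^2*e^(μ*t)*e^(σ^2*t^2/2) + 2*μ*σ^2*t*e^(μ*t)*e^(σ^2*t^2/2) + σ^4*t^2*e^(μ*t)*e^(σ^2*t^2/2) + σ^2*e^(μ*t)*e^(σ^2*t^2/2)

E[X^4] = M′′′′(0) = μ^4 + 6*μ^2*σ^2 + 3*σ^4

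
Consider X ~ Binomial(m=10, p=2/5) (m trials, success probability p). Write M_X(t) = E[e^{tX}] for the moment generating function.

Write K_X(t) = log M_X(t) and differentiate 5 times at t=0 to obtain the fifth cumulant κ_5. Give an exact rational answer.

M_X(t) = (2*e^(t)/5 + 3/5)^10
K_X(t) = log M_X(t) = 10*log(2*e^(t)/5 + 3/5)
K′(t) = 20*e^(t)/(2*e^(t) + 3)
K′′(t) = 60*e^(t)/(4*e^(2*t) + 12*e^(t) + 9)
K′′′(t) = (-120*e^(2*t) + 180*e^(t))/(8*e^(3*t) + 36*e^(2*t) + 54*e^(t) + 27)
K′′′′(t) = (240*e^(3*t) - 1440*e^(2*t) + 540*e^(t))/(16*e^(4*t) + 96*e^(3*t) + 216*e^(2*t) + 216*e^(t) + 81)
K′′′′′(t) = (-480*e^(4*t) + 7920*e^(3*t) - 11880*e^(2*t) + 1620*e^(t))/(32*e^(5*t) + 240*e^(4*t) + 720*e^(3*t) + 1080*e^(2*t) + 810*e^(t) + 243)

κ_5 = K′′′′′(0) = -564/625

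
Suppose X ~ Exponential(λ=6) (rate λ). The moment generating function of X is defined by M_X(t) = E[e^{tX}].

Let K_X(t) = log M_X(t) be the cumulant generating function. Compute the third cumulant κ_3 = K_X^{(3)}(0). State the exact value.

κ_3 = D^3[K](0) = 1/108

M_X(t) = 6/(6 - t)
K_X(t) = log M_X(t) = -log(6 - t) + log(6)
D^3[K](t) = -2/(t^3 - 18*t^2 + 108*t - 216)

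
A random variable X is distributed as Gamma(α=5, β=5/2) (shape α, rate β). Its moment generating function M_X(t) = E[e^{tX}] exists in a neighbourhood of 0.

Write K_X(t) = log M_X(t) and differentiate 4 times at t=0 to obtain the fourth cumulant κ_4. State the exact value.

κ_4 = K^(4)(0) = 96/125

M_X(t) = 3125/(32*(5/2 - t)^5)
K_X(t) = log M_X(t) = -5*log(5/2 - t) - 5*log(2) + 5*log(5)
K^(4)(t) = 480/(16*t^4 - 160*t^3 + 600*t^2 - 1000*t + 625)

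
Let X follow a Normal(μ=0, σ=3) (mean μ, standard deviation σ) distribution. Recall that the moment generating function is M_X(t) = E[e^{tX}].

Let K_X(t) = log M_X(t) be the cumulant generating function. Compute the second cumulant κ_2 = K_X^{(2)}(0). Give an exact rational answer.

M_X(t) = e^(9*t^2/2)
K_X(t) = log M_X(t) = 9*t^2/2
dK/dt = 9*t
d^2K/dt^2 = 9

κ_2 = d^2K/dt^2 |_{t=0} = 9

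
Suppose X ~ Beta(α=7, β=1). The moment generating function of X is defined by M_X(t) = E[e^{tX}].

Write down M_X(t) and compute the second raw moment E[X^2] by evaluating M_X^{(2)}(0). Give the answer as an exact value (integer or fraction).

M_X(t) = ₁F₁(7; 8; t)
M^(2)(t) = 7*₁F₁(9; 10; t)/9

E[X^2] = M^(2)(0) = 7/9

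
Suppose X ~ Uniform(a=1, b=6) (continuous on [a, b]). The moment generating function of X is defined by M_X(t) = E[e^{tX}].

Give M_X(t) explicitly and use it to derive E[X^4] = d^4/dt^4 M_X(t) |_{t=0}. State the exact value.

E[X^4] = M′′′′(0) = 311

M_X(t) = (e^(6*t) - e^(t))/(5*t)
M′(t) = (6*t*e^(6*t) - t*e^(t) - e^(6*t) + e^(t))/(5*t^2)
M′′(t) = (36*t^2*e^(6*t) - t^2*e^(t) - 12*t*e^(6*t) + 2*t*e^(t) + 2*e^(6*t) - 2*e^(t))/(5*t^3)
M′′′(t) = (216*t^3*e^(6*t) - t^3*e^(t) - 108*t^2*e^(6*t) + 3*t^2*e^(t) + 36*t*e^(6*t) - 6*t*e^(t) - 6*e^(6*t) + 6*e^(t))/(5*t^4)
M′′′′(t) = (1296*t^4*e^(6*t) - t^4*e^(t) - 864*t^3*e^(6*t) + 4*t^3*e^(t) + 432*t^2*e^(6*t) - 12*t^2*e^(t) - 144*t*e^(6*t) + 24*t*e^(t) + 24*e^(6*t) - 24*e^(t))/(5*t^5)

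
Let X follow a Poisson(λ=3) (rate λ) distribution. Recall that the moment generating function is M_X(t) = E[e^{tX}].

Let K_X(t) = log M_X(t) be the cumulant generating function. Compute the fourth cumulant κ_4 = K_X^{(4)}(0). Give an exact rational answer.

κ_4 = K^(4)(0) = 3

M_X(t) = e^(3*e^(t) - 3)
K_X(t) = log M_X(t) = 3*e^(t) - 3
K^(4)(t) = 3*e^(t)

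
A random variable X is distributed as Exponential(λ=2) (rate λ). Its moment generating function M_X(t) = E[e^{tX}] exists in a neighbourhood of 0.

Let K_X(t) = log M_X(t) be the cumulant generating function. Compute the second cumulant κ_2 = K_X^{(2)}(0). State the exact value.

κ_2 = D^2[K](0) = 1/4

M_X(t) = 2/(2 - t)
K_X(t) = log M_X(t) = -log(2 - t) + log(2)
D^2[K](t) = 1/(t^2 - 4*t + 4)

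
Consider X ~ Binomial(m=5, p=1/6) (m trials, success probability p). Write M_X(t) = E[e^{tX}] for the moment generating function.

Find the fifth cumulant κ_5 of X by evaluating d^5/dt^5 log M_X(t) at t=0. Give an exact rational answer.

M_X(t) = (e^(t)/6 + 5/6)^5
K_X(t) = log M_X(t) = 5*log(e^(t)/6 + 5/6)
K^(5)(t) = (-25*e^(4*t) + 1375*e^(3*t) - 6875*e^(2*t) + 3125*e^(t))/(e^(5*t) + 25*e^(4*t) + 250*e^(3*t) + 1250*e^(2*t) + 3125*e^(t) + 3125)

κ_5 = K^(5)(0) = -25/81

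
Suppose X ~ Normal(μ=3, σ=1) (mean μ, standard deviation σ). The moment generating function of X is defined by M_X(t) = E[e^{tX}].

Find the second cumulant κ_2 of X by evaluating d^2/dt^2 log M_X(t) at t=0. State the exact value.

M_X(t) = e^(t^2/2 + 3*t)
K_X(t) = log M_X(t) = t^2/2 + 3*t
K′(t) = t + 3
K′′(t) = 1

κ_2 = K′′(0) = 1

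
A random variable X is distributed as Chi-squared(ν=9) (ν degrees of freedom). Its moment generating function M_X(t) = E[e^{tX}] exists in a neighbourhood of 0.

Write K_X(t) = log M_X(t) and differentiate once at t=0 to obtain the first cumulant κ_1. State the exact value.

M_X(t) = (1 - 2*t)^(-9/2)
K_X(t) = log M_X(t) = -9*log(1 - 2*t)/2
D[K](t) = -9/(2*t - 1)

κ_1 = D[K](0) = 9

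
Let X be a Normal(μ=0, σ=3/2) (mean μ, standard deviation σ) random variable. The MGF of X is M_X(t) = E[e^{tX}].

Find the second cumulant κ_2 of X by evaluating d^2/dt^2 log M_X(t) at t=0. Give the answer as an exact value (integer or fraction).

M_X(t) = e^(9*t^2/8)
K_X(t) = log M_X(t) = 9*t^2/8
D^2[K](t) = 9/4

κ_2 = D^2[K](0) = 9/4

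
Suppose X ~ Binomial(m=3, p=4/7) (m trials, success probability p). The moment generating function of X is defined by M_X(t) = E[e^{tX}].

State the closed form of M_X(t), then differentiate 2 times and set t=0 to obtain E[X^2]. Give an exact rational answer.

E[X^2] = d^2M/dt^2 |_{t=0} = 180/49

M_X(t) = (4*e^(t)/7 + 3/7)^3
dM/dt = 192*e^(3*t)/343 + 288*e^(2*t)/343 + 108*e^(t)/343
d^2M/dt^2 = 576*e^(3*t)/343 + 576*e^(2*t)/343 + 108*e^(t)/343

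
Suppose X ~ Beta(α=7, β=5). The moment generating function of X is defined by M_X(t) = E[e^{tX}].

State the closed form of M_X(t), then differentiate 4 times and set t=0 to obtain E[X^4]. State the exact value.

E[X^4] = D^4[M](0) = 2/13

M_X(t) = ₁F₁(7; 12; t)
D^4[M](t) = 2*₁F₁(11; 16; t)/13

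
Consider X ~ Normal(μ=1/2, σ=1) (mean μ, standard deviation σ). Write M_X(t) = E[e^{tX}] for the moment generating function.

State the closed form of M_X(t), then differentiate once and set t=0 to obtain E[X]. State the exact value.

E[X] = dM/dt |_{t=0} = 1/2

M_X(t) = e^(t^2/2 + t/2)
dM/dt = t*e^(t/2)*e^(t^2/2) + e^(t/2)*e^(t^2/2)/2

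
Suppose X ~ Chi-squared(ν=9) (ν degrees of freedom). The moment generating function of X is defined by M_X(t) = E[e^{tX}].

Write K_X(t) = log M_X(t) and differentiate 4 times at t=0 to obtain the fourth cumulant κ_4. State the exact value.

M_X(t) = (1 - 2*t)^(-9/2)
K_X(t) = log M_X(t) = -9*log(1 - 2*t)/2
K′(t) = -9/(2*t - 1)
K′′(t) = 18/(4*t^2 - 4*t + 1)
K′′′(t) = -72/(8*t^3 - 12*t^2 + 6*t - 1)
K′′′′(t) = 432/(16*t^4 - 32*t^3 + 24*t^2 - 8*t + 1)

κ_4 = K′′′′(0) = 432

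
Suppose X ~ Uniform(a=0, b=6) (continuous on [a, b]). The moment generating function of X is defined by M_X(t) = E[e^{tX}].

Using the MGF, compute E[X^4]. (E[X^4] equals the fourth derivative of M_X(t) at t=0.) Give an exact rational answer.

E[X^4] = M′′′′(0) = 1296/5

M_X(t) = (e^(6*t) - 1)/(6*t)
M′(t) = (6*t*e^(6*t) - e^(6*t) + 1)/(6*t^2)
M′′(t) = (18*t^2*e^(6*t) - 6*t*e^(6*t) + e^(6*t) - 1)/(3*t^3)
M′′′(t) = (36*t^3*e^(6*t) - 18*t^2*e^(6*t) + 6*t*e^(6*t) - e^(6*t) + 1)/t^4
M′′′′(t) = (216*t^4*e^(6*t) - 144*t^3*e^(6*t) + 72*t^2*e^(6*t) - 24*t*e^(6*t) + 4*e^(6*t) - 4)/t^5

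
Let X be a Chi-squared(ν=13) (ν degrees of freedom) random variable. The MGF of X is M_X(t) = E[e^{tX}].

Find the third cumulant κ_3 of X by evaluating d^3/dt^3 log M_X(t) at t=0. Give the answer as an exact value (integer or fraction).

M_X(t) = (1 - 2*t)^(-13/2)
K_X(t) = log M_X(t) = -13*log(1 - 2*t)/2
K′(t) = -13/(2*t - 1)
K′′(t) = 26/(4*t^2 - 4*t + 1)
K′′′(t) = -104/(8*t^3 - 12*t^2 + 6*t - 1)

κ_3 = K′′′(0) = 104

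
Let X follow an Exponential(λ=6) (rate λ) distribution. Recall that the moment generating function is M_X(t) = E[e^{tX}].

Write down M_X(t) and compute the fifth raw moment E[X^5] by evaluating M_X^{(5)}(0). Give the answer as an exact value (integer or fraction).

M_X(t) = 6/(6 - t)
M^(5)(t) = 720/(t^6 - 36*t^5 + 540*t^4 - 4320*t^3 + 19440*t^2 - 46656*t + 46656)

E[X^5] = M^(5)(0) = 5/324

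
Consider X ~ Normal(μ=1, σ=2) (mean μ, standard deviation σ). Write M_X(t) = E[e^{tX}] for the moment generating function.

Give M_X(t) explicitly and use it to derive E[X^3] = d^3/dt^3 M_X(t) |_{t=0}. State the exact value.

E[X^3] = M′′′(0) = 13

M_X(t) = e^(2*t^2 + t)
M′(t) = 4*t*e^(t)*e^(2*t^2) + e^(t)*e^(2*t^2)
M′′(t) = 16*t^2*e^(t)*e^(2*t^2) + 8*t*e^(t)*e^(2*t^2) + 5*e^(t)*e^(2*t^2)
M′′′(t) = 64*t^3*e^(t)*e^(2*t^2) + 48*t^2*e^(t)*e^(2*t^2) + 60*t*e^(t)*e^(2*t^2) + 13*e^(t)*e^(2*t^2)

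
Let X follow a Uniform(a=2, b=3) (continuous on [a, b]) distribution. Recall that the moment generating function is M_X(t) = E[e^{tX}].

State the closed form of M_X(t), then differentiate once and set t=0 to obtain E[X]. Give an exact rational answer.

E[X] = M^(1)(0) = 5/2

M_X(t) = (e^(3*t) - e^(2*t))/t
M^(1)(t) = (3*t*e^(3*t) - 2*t*e^(2*t) - e^(3*t) + e^(2*t))/t^2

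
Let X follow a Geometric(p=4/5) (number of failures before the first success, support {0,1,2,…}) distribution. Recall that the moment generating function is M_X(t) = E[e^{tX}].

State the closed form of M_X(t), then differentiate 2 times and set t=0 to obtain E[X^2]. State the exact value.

E[X^2] = M^(2)(0) = 3/8

M_X(t) = 4/(5*(1 - e^(t)/5))
M^(2)(t) = (-4*e^(2*t) - 20*e^(t))/(e^(3*t) - 15*e^(2*t) + 75*e^(t) - 125)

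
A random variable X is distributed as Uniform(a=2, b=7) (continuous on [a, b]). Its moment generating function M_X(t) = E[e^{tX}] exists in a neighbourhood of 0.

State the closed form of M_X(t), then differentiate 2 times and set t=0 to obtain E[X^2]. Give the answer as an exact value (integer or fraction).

M_X(t) = (e^(7*t) - e^(2*t))/(5*t)
M′(t) = (7*t*e^(7*t) - 2*t*e^(2*t) - e^(7*t) + e^(2*t))/(5*t^2)
M′′(t) = (49*t^2*e^(7*t) - 4*t^2*e^(2*t) - 14*t*e^(7*t) + 4*t*e^(2*t) + 2*e^(7*t) - 2*e^(2*t))/(5*t^3)

E[X^2] = M′′(0) = 67/3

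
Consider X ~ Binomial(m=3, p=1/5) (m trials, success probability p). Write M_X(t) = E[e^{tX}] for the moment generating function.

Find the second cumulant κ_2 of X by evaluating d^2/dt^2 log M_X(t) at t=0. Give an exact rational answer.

κ_2 = d^2K/dt^2 |_{t=0} = 12/25

M_X(t) = (e^(t)/5 + 4/5)^3
K_X(t) = log M_X(t) = 3*log(e^(t)/5 + 4/5)
dK/dt = 3*e^(t)/(e^(t) + 4)
d^2K/dt^2 = 12*e^(t)/(e^(2*t) + 8*e^(t) + 16)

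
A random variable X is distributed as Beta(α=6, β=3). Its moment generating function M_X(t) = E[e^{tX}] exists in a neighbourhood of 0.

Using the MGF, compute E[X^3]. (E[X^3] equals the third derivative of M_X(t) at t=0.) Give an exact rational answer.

M_X(t) = ₁F₁(6; 9; t)
dM/dt = 2*₁F₁(7; 10; t)/3
d^2M/dt^2 = 7*₁F₁(8; 11; t)/15
d^3M/dt^3 = 56*₁F₁(9; 12; t)/165

E[X^3] = d^3M/dt^3 |_{t=0} = 56/165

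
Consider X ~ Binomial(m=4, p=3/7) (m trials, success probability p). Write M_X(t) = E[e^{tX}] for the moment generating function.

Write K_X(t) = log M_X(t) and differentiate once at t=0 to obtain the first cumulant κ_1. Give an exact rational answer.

M_X(t) = (3*e^(t)/7 + 4/7)^4
K_X(t) = log M_X(t) = 4*log(3*e^(t)/7 + 4/7)
dK/dt = 12*e^(t)/(3*e^(t) + 4)

κ_1 = dK/dt |_{t=0} = 12/7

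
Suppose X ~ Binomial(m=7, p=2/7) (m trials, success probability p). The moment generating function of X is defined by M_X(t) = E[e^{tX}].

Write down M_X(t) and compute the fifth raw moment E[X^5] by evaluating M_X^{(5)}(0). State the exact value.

E[X^5] = d^5M/dt^5 |_{t=0} = 568202/2401

M_X(t) = (2*e^(t)/7 + 5/7)^7
dM/dt = 128*e^(7*t)/117649 + 1920*e^(6*t)/117649 + 12000*e^(5*t)/117649 + 40000*e^(4*t)/117649 + 75000*e^(3*t)/117649 + 75000*e^(2*t)/117649 + 31250*e^(t)/117649
d^2M/dt^2 = 128*e^(7*t)/16807 + 11520*e^(6*t)/117649 + 60000*e^(5*t)/117649 + 160000*e^(4*t)/117649 + 225000*e^(3*t)/117649 + 150000*e^(2*t)/117649 + 31250*e^(t)/117649
d^3M/dt^3 = 128*e^(7*t)/2401 + 69120*e^(6*t)/117649 + 300000*e^(5*t)/117649 + 640000*e^(4*t)/117649 + 675000*e^(3*t)/117649 + 300000*e^(2*t)/117649 + 31250*e^(t)/117649
d^4M/dt^4 = 128*e^(7*t)/343 + 414720*e^(6*t)/117649 + 1500000*e^(5*t)/117649 + 2560000*e^(4*t)/117649 + 2025000*e^(3*t)/117649 + 600000*e^(2*t)/117649 + 31250*e^(t)/117649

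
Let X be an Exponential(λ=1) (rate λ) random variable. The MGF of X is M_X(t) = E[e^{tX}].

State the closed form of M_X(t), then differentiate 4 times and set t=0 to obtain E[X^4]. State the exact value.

M_X(t) = 1/(1 - t)
D^4[M](t) = -24/(t^5 - 5*t^4 + 10*t^3 - 10*t^2 + 5*t - 1)

E[X^4] = D^4[M](0) = 24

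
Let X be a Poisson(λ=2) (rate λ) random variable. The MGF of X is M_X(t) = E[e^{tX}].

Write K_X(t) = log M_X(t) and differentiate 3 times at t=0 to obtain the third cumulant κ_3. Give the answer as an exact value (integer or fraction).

M_X(t) = e^(2*e^(t) - 2)
K_X(t) = log M_X(t) = 2*e^(t) - 2
D^3[K](t) = 2*e^(t)

κ_3 = D^3[K](0) = 2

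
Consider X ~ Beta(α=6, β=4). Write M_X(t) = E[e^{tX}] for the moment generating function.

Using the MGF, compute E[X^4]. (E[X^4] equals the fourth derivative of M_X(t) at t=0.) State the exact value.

M_X(t) = ₁F₁(6; 10; t)
dM/dt = 3*₁F₁(7; 11; t)/5
d^2M/dt^2 = 21*₁F₁(8; 12; t)/55
d^3M/dt^3 = 14*₁F₁(9; 13; t)/55
d^4M/dt^4 = 126*₁F₁(10; 14; t)/715

E[X^4] = d^4M/dt^4 |_{t=0} = 126/715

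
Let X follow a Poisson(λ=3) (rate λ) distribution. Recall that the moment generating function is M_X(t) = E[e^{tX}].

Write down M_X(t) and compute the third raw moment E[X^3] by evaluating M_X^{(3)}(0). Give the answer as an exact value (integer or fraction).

M_X(t) = e^(3*e^(t) - 3)
D^3[M](t) = (27*e^(3*t)*e^(3*e^(t)) + 27*e^(2*t)*e^(3*e^(t)) + 3*e^(t)*e^(3*e^(t)))*e^(-3)

E[X^3] = D^3[M](0) = 57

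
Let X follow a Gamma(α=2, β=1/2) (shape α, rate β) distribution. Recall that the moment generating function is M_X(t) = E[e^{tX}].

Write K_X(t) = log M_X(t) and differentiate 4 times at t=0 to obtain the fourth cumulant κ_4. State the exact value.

κ_4 = d^4K/dt^4 |_{t=0} = 192

M_X(t) = 1/(4*(1/2 - t)^2)
K_X(t) = log M_X(t) = -2*log(1/2 - t) - 2*log(2)
dK/dt = -4/(2*t - 1)
d^2K/dt^2 = 8/(4*t^2 - 4*t + 1)
d^3K/dt^3 = -32/(8*t^3 - 12*t^2 + 6*t - 1)
d^4K/dt^4 = 192/(16*t^4 - 32*t^3 + 24*t^2 - 8*t + 1)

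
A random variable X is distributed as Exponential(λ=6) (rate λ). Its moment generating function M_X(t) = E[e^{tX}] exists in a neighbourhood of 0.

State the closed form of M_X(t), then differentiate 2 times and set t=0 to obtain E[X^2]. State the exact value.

E[X^2] = d^2M/dt^2 |_{t=0} = 1/18

M_X(t) = 6/(6 - t)
dM/dt = 6/(t^2 - 12*t + 36)
d^2M/dt^2 = -12/(t^3 - 18*t^2 + 108*t - 216)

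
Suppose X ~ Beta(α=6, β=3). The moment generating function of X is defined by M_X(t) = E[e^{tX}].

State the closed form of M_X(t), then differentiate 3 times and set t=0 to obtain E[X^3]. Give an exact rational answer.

M_X(t) = ₁F₁(6; 9; t)
D^3[M](t) = 56*₁F₁(9; 12; t)/165

E[X^3] = D^3[M](0) = 56/165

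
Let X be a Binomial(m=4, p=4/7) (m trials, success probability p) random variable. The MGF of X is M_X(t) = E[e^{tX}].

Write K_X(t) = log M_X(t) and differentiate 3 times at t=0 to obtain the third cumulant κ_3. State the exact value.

κ_3 = K′′′(0) = -48/343

M_X(t) = (4*e^(t)/7 + 3/7)^4
K_X(t) = log M_X(t) = 4*log(4*e^(t)/7 + 3/7)
K′(t) = 16*e^(t)/(4*e^(t) + 3)
K′′(t) = 48*e^(t)/(16*e^(2*t) + 24*e^(t) + 9)
K′′′(t) = (-192*e^(2*t) + 144*e^(t))/(64*e^(3*t) + 144*e^(2*t) + 108*e^(t) + 27)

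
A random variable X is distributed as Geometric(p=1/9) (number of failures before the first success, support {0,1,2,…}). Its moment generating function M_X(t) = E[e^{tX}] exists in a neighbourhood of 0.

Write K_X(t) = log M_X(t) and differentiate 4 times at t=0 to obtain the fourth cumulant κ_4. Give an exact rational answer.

M_X(t) = 1/(9*(1 - 8*e^(t)/9))
K_X(t) = log M_X(t) = -log(1 - 8*e^(t)/9) - 2*log(3)
K^(4)(t) = (4608*e^(3*t) + 20736*e^(2*t) + 5832*e^(t))/(4096*e^(4*t) - 18432*e^(3*t) + 31104*e^(2*t) - 23328*e^(t) + 6561)

κ_4 = K^(4)(0) = 31176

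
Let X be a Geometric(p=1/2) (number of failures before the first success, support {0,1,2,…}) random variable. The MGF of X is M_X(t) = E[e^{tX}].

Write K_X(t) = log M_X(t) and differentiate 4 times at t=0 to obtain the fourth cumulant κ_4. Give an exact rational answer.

M_X(t) = 1/(2*(1 - e^(t)/2))
K_X(t) = log M_X(t) = -log(1 - e^(t)/2) - log(2)
K′(t) = -e^(t)/(e^(t) - 2)
K′′(t) = 2*e^(t)/(e^(2*t) - 4*e^(t) + 4)
K′′′(t) = (-2*e^(2*t) - 4*e^(t))/(e^(3*t) - 6*e^(2*t) + 12*e^(t) - 8)
K′′′′(t) = (2*e^(3*t) + 16*e^(2*t) + 8*e^(t))/(e^(4*t) - 8*e^(3*t) + 24*e^(2*t) - 32*e^(t) + 16)

κ_4 = K′′′′(0) = 26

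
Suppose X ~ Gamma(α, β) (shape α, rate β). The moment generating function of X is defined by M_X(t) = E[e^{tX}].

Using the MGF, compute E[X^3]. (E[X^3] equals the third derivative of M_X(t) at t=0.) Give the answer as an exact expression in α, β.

E[X^3] = M^(3)(0) = α*(α^2 + 3*α + 2)/β^3

M_X(t) = (β/(β - t))^α
M^(3)(t) = (-α^3*β^α*(1/(β - t))^α - 3*α^2*β^α*(1/(β - t))^α - 2*α*β^α*(1/(β - t))^α)/(-β^3 + 3*β^2*t - 3*β*t^2 + t^3)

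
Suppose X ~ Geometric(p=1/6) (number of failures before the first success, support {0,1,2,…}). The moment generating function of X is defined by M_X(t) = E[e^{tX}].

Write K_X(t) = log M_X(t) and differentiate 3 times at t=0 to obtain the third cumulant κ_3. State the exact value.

κ_3 = K^(3)(0) = 330

M_X(t) = 1/(6*(1 - 5*e^(t)/6))
K_X(t) = log M_X(t) = -log(1 - 5*e^(t)/6) - log(6)
K^(3)(t) = (-150*e^(2*t) - 180*e^(t))/(125*e^(3*t) - 450*e^(2*t) + 540*e^(t) - 216)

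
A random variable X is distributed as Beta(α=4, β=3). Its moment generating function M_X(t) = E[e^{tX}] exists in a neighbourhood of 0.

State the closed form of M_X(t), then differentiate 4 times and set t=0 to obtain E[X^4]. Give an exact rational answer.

M_X(t) = ₁F₁(4; 7; t)
D^4[M](t) = ₁F₁(8; 11; t)/6

E[X^4] = D^4[M](0) = 1/6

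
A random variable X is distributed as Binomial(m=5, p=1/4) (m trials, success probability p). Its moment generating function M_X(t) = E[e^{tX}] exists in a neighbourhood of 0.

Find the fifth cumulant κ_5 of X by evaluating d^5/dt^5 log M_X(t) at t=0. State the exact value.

κ_5 = D^5[K](0) = -75/128

M_X(t) = (e^(t)/4 + 3/4)^5
K_X(t) = log M_X(t) = 5*log(e^(t)/4 + 3/4)
D^5[K](t) = (-15*e^(4*t) + 495*e^(3*t) - 1485*e^(2*t) + 405*e^(t))/(e^(5*t) + 15*e^(4*t) + 90*e^(3*t) + 270*e^(2*t) + 405*e^(t) + 243)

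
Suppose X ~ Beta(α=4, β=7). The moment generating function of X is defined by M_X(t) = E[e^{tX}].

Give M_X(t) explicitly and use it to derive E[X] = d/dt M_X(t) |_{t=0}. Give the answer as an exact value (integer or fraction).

M_X(t) = ₁F₁(4; 11; t)
D[M](t) = 4*₁F₁(5; 12; t)/11

E[X] = D[M](0) = 4/11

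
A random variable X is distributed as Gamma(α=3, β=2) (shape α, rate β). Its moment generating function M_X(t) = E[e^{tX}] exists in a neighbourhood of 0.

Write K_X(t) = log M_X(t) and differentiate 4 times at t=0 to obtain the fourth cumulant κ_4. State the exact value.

κ_4 = K′′′′(0) = 9/8

M_X(t) = 8/(2 - t)^3
K_X(t) = log M_X(t) = -3*log(2 - t) + 3*log(2)
K′(t) = -3/(t - 2)
K′′(t) = 3/(t^2 - 4*t + 4)
K′′′(t) = -6/(t^3 - 6*t^2 + 12*t - 8)
K′′′′(t) = 18/(t^4 - 8*t^3 + 24*t^2 - 32*t + 16)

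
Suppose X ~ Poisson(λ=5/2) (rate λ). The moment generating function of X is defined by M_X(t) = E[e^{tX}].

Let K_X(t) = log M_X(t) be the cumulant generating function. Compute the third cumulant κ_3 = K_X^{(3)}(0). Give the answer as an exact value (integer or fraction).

M_X(t) = e^(5*e^(t)/2 - 5/2)
K_X(t) = log M_X(t) = 5*e^(t)/2 - 5/2
K′(t) = 5*e^(t)/2
K′′(t) = 5*e^(t)/2
K′′′(t) = 5*e^(t)/2

κ_3 = K′′′(0) = 5/2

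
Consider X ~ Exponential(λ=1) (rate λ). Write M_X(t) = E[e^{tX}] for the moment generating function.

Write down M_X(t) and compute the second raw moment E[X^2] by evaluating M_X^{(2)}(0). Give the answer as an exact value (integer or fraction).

E[X^2] = D^2[M](0) = 2

M_X(t) = 1/(1 - t)
D^2[M](t) = -2/(t^3 - 3*t^2 + 3*t - 1)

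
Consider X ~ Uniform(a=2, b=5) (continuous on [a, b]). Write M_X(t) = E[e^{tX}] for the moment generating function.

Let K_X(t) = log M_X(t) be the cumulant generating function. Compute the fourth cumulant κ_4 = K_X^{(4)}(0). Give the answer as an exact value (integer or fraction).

M_X(t) = (e^(5*t) - e^(2*t))/(3*t)
K_X(t) = log M_X(t) = -log(t) + log(e^(5*t) - e^(2*t)) - log(3)

κ_4 = D^4[K](0) = -27/40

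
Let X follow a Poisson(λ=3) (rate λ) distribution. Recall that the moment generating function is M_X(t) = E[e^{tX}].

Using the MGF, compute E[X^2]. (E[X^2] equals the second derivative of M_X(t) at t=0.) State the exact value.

M_X(t) = e^(3*e^(t) - 3)
dM/dt = 3*e^(-3)*e^(t)*e^(3*e^(t))
d^2M/dt^2 = (9*e^(2*t)*e^(3*e^(t)) + 3*e^(t)*e^(3*e^(t)))*e^(-3)

E[X^2] = d^2M/dt^2 |_{t=0} = 12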